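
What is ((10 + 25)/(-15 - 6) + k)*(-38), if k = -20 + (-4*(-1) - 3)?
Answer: 2356/3 ≈ 785.33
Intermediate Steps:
k = -19 (k = -20 + (4 - 3) = -20 + 1 = -19)
((10 + 25)/(-15 - 6) + k)*(-38) = ((10 + 25)/(-15 - 6) - 19)*(-38) = (35/(-21) - 19)*(-38) = (35*(-1/21) - 19)*(-38) = (-5/3 - 19)*(-38) = -62/3*(-38) = 2356/3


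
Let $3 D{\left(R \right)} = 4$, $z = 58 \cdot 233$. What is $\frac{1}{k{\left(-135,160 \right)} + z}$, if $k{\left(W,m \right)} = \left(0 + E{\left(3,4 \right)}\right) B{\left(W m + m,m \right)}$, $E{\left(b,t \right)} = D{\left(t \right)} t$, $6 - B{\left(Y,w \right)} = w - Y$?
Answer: $- \frac{1}{101654} \approx -9.8373 \cdot 10^{-6}$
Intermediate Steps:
$z = 13514$
$D{\left(R \right)} = \frac{4}{3}$ ($D{\left(R \right)} = \frac{1}{3} \cdot 4 = \frac{4}{3}$)
$B{\left(Y,w \right)} = 6 + Y - w$ ($B{\left(Y,w \right)} = 6 - \left(w - Y\right) = 6 + \left(Y - w\right) = 6 + Y - w$)
$E{\left(b,t \right)} = \frac{4 t}{3}$
$k{\left(W,m \right)} = 32 + \frac{16 W m}{3}$ ($k{\left(W,m \right)} = \left(0 + \frac{4}{3} \cdot 4\right) \left(6 + \left(W m + m\right) - m\right) = \left(0 + \frac{16}{3}\right) \left(6 + \left(m + W m\right) - m\right) = \frac{16 \left(6 + W m\right)}{3} = 32 + \frac{16 W m}{3}$)
$\frac{1}{k{\left(-135,160 \right)} + z} = \frac{1}{\left(32 + \frac{16}{3} \left(-135\right) 160\right) + 13514} = \frac{1}{\left(32 - 115200\right) + 13514} = \frac{1}{-115168 + 13514} = \frac{1}{-101654} = - \frac{1}{101654}$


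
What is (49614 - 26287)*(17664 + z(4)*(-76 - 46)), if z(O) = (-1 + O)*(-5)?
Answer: 454736538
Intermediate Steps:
z(O) = 5 - 5*O
(49614 - 26287)*(17664 + z(4)*(-76 - 46)) = (49614 - 26287)*(17664 + (5 - 5*4)*(-76 - 46)) = 23327*(17664 + (5 - 20)*(-122)) = 23327*(17664 - 15*(-122)) = 23327*(17664 + 1830) = 23327*19494 = 454736538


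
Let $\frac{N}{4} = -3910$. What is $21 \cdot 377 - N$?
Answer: $23557$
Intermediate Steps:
$N = -15640$ ($N = 4 \left(-3910\right) = -15640$)
$21 \cdot 377 - N = 21 \cdot 377 - -15640 = 7917 + 15640 = 23557$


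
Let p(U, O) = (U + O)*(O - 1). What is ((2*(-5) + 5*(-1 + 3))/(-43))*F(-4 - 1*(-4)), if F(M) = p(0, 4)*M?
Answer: 0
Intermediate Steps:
p(U, O) = (-1 + O)*(O + U) (p(U, O) = (O + U)*(-1 + O) = (-1 + O)*(O + U))
F(M) = 12*M (F(M) = (4**2 - 1*4 - 1*0 + 4*0)*M = (16 - 4 + 0 + 0)*M = 12*M)
((2*(-5) + 5*(-1 + 3))/(-43))*F(-4 - 1*(-4)) = ((2*(-5) + 5*(-1 + 3))/(-43))*(12*(-4 - 1*(-4))) = (-(-10 + 5*2)/43)*(12*(-4 + 4)) = (-(-10 + 10)/43)*(12*0) = -1/43*0*0 = 0*0 = 0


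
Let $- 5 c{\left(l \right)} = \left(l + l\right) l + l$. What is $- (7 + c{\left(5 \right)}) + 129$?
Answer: $133$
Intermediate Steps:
$c{\left(l \right)} = - \frac{2 l^{2}}{5} - \frac{l}{5}$ ($c{\left(l \right)} = - \frac{\left(l + l\right) l + l}{5} = - \frac{2 l l + l}{5} = - \frac{2 l^{2} + l}{5} = - \frac{l + 2 l^{2}}{5} = - \frac{2 l^{2}}{5} - \frac{l}{5}$)
$- (7 + c{\left(5 \right)}) + 129 = - (7 - 1 \left(1 + 2 \cdot 5\right)) + 129 = - (7 - 1 \left(1 + 10\right)) + 129 = - (7 - 1 \cdot 11) + 129 = - (7 - 11) + 129 = \left(-1\right) \left(-4\right) + 129 = 4 + 129 = 133$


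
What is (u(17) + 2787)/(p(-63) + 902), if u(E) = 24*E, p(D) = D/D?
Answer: 1065/301 ≈ 3.5382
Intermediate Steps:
p(D) = 1
(u(17) + 2787)/(p(-63) + 902) = (24*17 + 2787)/(1 + 902) = (408 + 2787)/903 = 3195*(1/903) = 1065/301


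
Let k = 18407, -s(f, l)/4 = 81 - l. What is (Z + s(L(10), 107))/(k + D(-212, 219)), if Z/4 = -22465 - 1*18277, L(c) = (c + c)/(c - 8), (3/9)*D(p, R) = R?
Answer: -20358/2383 ≈ -8.5430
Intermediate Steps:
D(p, R) = 3*R
L(c) = 2*c/(-8 + c) (L(c) = (2*c)/(-8 + c) = 2*c/(-8 + c))
Z = -162968 (Z = 4*(-22465 - 1*18277) = 4*(-22465 - 18277) = 4*(-40742) = -162968)
s(f, l) = -324 + 4*l (s(f, l) = -4*(81 - l) = -324 + 4*l)
(Z + s(L(10), 107))/(k + D(-212, 219)) = (-162968 + (-324 + 4*107))/(18407 + 3*219) = (-162968 + (-324 + 428))/(18407 + 657) = (-162968 + 104)/19064 = -162864*1/19064 = -20358/2383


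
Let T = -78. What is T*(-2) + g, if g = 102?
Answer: 258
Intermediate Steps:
T*(-2) + g = -78*(-2) + 102 = 156 + 102 = 258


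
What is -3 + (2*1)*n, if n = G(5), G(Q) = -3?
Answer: -9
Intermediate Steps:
n = -3
-3 + (2*1)*n = -3 + (2*1)*(-3) = -3 + 2*(-3) = -3 - 6 = -9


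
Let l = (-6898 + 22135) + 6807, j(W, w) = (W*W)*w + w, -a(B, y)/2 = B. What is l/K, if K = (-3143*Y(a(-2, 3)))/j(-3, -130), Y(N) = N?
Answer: 7164300/3143 ≈ 2279.4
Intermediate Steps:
a(B, y) = -2*B
j(W, w) = w + w*W**2 (j(W, w) = W**2*w + w = w*W**2 + w = w + w*W**2)
l = 22044 (l = 15237 + 6807 = 22044)
K = 3143/325 (K = (-(-6286)*(-2))/((-130*(1 + (-3)**2))) = (-3143*4)/((-130*(1 + 9))) = -12572/((-130*10)) = -12572/(-1300) = -12572*(-1/1300) = 3143/325 ≈ 9.6708)
l/K = 22044/(3143/325) = 22044*(325/3143) = 7164300/3143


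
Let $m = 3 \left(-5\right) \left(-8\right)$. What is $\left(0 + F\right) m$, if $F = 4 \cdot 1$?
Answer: $480$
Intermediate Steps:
$m = 120$ ($m = \left(-15\right) \left(-8\right) = 120$)
$F = 4$
$\left(0 + F\right) m = \left(0 + 4\right) 120 = 4 \cdot 120 = 480$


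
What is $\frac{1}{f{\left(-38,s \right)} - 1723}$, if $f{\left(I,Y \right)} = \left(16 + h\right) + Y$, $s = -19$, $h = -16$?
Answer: $- \frac{1}{1742} \approx -0.00057405$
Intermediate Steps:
$f{\left(I,Y \right)} = Y$ ($f{\left(I,Y \right)} = \left(16 - 16\right) + Y = 0 + Y = Y$)
$\frac{1}{f{\left(-38,s \right)} - 1723} = \frac{1}{-19 - 1723} = \frac{1}{-1742} = - \frac{1}{1742}$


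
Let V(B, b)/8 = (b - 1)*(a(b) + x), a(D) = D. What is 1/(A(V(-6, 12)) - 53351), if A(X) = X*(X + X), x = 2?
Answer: 1/2982297 ≈ 3.3531e-7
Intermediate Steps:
V(B, b) = 8*(-1 + b)*(2 + b) (V(B, b) = 8*((b - 1)*(b + 2)) = 8*((-1 + b)*(2 + b)) = 8*(-1 + b)*(2 + b))
A(X) = 2*X² (A(X) = X*(2*X) = 2*X²)
1/(A(V(-6, 12)) - 53351) = 1/(2*(-16 + 8*12 + 8*12²)² - 53351) = 1/(2*(-16 + 96 + 8*144)² - 53351) = 1/(2*(-16 + 96 + 1152)² - 53351) = 1/(2*1232² - 53351) = 1/(2*1517824 - 53351) = 1/(3035648 - 53351) = 1/2982297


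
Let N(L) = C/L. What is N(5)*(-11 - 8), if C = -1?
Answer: 19/5 ≈ 3.8000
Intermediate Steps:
N(L) = -1/L
N(5)*(-11 - 8) = (-1/5)*(-11 - 8) = -1*⅕*(-19) = -⅕*(-19) = 19/5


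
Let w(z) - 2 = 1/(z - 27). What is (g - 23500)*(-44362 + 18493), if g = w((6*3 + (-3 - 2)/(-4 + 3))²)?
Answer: 305150594655/502 ≈ 6.0787e+8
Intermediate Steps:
w(z) = 2 + 1/(-27 + z) (w(z) = 2 + 1/(z - 27) = 2 + 1/(-27 + z))
g = 1005/502 (g = (-53 + 2*(6*3 + (-3 - 2)/(-4 + 3))²)/(-27 + (6*3 + (-3 - 2)/(-4 + 3))²) = (-53 + 2*(18 - 5/(-1))²)/(-27 + (18 - 5/(-1))²) = (-53 + 2*(18 - 5*(-1))²)/(-27 + (18 - 5*(-1))²) = (-53 + 2*(18 + 5)²)/(-27 + (18 + 5)²) = (-53 + 2*23²)/(-27 + 23²) = (-53 + 2*529)/(-27 + 529) = (-53 + 1058)/502 = (1/502)*1005 = 1005/502 ≈ 2.0020)
(g - 23500)*(-44362 + 18493) = (1005/502 - 23500)*(-44362 + 18493) = -11795995/502*(-25869) = 305150594655/502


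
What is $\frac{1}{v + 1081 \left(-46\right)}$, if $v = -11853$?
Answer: $- \frac{1}{61579} \approx -1.6239 \cdot 10^{-5}$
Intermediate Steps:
$\frac{1}{v + 1081 \left(-46\right)} = \frac{1}{-11853 + 1081 \left(-46\right)} = \frac{1}{-11853 - 49726} = \frac{1}{-61579} = - \frac{1}{61579}$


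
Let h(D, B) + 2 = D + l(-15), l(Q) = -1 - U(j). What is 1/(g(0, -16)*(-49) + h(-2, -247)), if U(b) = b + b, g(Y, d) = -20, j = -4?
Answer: 1/983 ≈ 0.0010173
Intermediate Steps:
U(b) = 2*b
l(Q) = 7 (l(Q) = -1 - 2*(-4) = -1 - 1*(-8) = -1 + 8 = 7)
h(D, B) = 5 + D (h(D, B) = -2 + (D + 7) = -2 + (7 + D) = 5 + D)
1/(g(0, -16)*(-49) + h(-2, -247)) = 1/(-20*(-49) + (5 - 2)) = 1/(980 + 3) = 1/983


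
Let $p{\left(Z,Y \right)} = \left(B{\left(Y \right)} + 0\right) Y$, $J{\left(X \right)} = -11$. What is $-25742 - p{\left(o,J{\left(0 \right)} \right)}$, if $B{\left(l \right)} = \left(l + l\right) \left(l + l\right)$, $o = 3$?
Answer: $-20418$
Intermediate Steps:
$B{\left(l \right)} = 4 l^{2}$ ($B{\left(l \right)} = 2 l 2 l = 4 l^{2}$)
$p{\left(Z,Y \right)} = 4 Y^{3}$ ($p{\left(Z,Y \right)} = \left(4 Y^{2} + 0\right) Y = 4 Y^{2} Y = 4 Y^{3}$)
$-25742 - p{\left(o,J{\left(0 \right)} \right)} = -25742 - 4 \left(-11\right)^{3} = -25742 - 4 \left(-1331\right) = -25742 - -5324 = -25742 + 5324 = -20418$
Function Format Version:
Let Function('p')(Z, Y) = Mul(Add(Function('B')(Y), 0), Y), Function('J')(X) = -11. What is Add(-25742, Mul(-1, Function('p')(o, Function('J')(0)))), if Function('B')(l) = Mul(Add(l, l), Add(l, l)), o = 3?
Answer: -20418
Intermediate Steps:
Function('B')(l) = Mul(4, Pow(l, 2)) (Function('B')(l) = Mul(Mul(2, l), Mul(2, l)) = Mul(4, Pow(l, 2)))
Function('p')(Z, Y) = Mul(4, Pow(Y, 3)) (Function('p')(Z, Y) = Mul(Add(Mul(4, Pow(Y, 2)), 0), Y) = Mul(Mul(4, Pow(Y, 2)), Y) = Mul(4, Pow(Y, 3)))
Add(-25742, Mul(-1, Function('p')(o, Function('J')(0)))) = Add(-25742, Mul(-1, Mul(4, Pow(-11, 3)))) = Add(-25742, Mul(-1, Mul(4, -1331))) = Add(-25742, Mul(-1, -5324)) = Add(-25742, 5324) = -20418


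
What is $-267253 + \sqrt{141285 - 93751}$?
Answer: $-267253 + \sqrt{47534} \approx -2.6704 \cdot 10^{5}$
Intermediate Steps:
$-267253 + \sqrt{141285 - 93751} = -267253 + \sqrt{47534}$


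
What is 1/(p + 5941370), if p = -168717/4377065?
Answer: 4377065/26005762510333 ≈ 1.6831e-7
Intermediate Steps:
p = -168717/4377065 (p = -168717*1/4377065 = -168717/4377065 ≈ -0.038546)
1/(p + 5941370) = 1/(-168717/4377065 + 5941370) = 1/(26005762510333/4377065) = 4377065/26005762510333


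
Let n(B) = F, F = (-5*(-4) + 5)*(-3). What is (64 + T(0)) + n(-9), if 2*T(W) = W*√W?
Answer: -11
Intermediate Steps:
T(W) = W^(3/2)/2 (T(W) = (W*√W)/2 = W^(3/2)/2)
F = -75 (F = (20 + 5)*(-3) = 25*(-3) = -75)
n(B) = -75
(64 + T(0)) + n(-9) = (64 + 0^(3/2)/2) - 75 = (64 + (½)*0) - 75 = (64 + 0) - 75 = 64 - 75 = -11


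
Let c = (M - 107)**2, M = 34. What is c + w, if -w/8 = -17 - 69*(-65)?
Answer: -30415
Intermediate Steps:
c = 5329 (c = (34 - 107)**2 = (-73)**2 = 5329)
w = -35744 (w = -8*(-17 - 69*(-65)) = -8*(-17 + 4485) = -8*4468 = -35744)
c + w = 5329 - 35744 = -30415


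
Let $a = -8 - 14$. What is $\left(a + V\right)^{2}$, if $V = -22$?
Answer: $1936$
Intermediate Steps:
$a = -22$ ($a = -8 - 14 = -22$)
$\left(a + V\right)^{2} = \left(-22 - 22\right)^{2} = \left(-44\right)^{2} = 1936$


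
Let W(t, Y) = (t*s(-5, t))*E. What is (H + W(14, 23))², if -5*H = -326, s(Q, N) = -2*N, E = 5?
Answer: 89756676/25 ≈ 3.5903e+6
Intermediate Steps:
H = 326/5 (H = -⅕*(-326) = 326/5 ≈ 65.200)
W(t, Y) = -10*t² (W(t, Y) = (t*(-2*t))*5 = -2*t²*5 = -10*t²)
(H + W(14, 23))² = (326/5 - 10*14²)² = (326/5 - 10*196)² = (326/5 - 1960)² = (-9474/5)² = 89756676/25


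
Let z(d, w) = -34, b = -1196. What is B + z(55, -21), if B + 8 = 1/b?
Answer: -50233/1196 ≈ -42.001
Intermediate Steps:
B = -9569/1196 (B = -8 + 1/(-1196) = -8 - 1/1196 = -9569/1196 ≈ -8.0008)
B + z(55, -21) = -9569/1196 - 34 = -50233/1196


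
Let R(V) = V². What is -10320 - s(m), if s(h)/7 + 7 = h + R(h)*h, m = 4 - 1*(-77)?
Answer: -3730925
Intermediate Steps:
m = 81 (m = 4 + 77 = 81)
s(h) = -49 + 7*h + 7*h³ (s(h) = -49 + 7*(h + h²*h) = -49 + 7*(h + h³) = -49 + (7*h + 7*h³) = -49 + 7*h + 7*h³)
-10320 - s(m) = -10320 - (-49 + 7*81 + 7*81³) = -10320 - (-49 + 567 + 7*531441) = -10320 - (-49 + 567 + 3720087) = -10320 - 1*3720605 = -10320 - 3720605 = -3730925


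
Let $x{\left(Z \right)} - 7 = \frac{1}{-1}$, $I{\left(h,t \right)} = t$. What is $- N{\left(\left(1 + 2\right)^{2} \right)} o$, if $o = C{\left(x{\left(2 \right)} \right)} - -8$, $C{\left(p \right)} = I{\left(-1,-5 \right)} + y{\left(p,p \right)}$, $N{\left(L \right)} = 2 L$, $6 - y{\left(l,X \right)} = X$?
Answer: $-54$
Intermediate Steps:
$y{\left(l,X \right)} = 6 - X$
$x{\left(Z \right)} = 6$ ($x{\left(Z \right)} = 7 + \frac{1}{-1} = 7 - 1 = 6$)
$C{\left(p \right)} = 1 - p$ ($C{\left(p \right)} = -5 - \left(-6 + p\right) = 1 - p$)
$o = 3$ ($o = \left(1 - 6\right) - -8 = \left(1 - 6\right) + 8 = -5 + 8 = 3$)
$- N{\left(\left(1 + 2\right)^{2} \right)} o = - 2 \left(1 + 2\right)^{2} \cdot 3 = - 2 \cdot 3^{2} \cdot 3 = - 2 \cdot 9 \cdot 3 = \left(-1\right) 18 \cdot 3 = \left(-18\right) 3 = -54$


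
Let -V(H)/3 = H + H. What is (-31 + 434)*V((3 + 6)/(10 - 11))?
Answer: 21762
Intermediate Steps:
V(H) = -6*H (V(H) = -3*(H + H) = -6*H)
(-31 + 434)*V((3 + 6)/(10 - 11)) = (-31 + 434)*(-6*(3 + 6)/(10 - 11)) = 403*(-54/(-1)) = 403*(-54*(-1)) = 403*(-6*(-9)) = 403*54 = 21762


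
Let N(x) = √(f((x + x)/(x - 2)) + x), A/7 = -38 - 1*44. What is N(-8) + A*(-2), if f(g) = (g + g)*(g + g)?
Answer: 1148 + 2*√14/5 ≈ 1149.5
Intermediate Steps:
A = -574 (A = 7*(-38 - 1*44) = 7*(-38 - 44) = 7*(-82) = -574)
f(g) = 4*g² (f(g) = (2*g)*(2*g) = 4*g²)
N(x) = √(x + 16*x²/(-2 + x)²) (N(x) = √(4*((x + x)/(x - 2))² + x) = √(4*((2*x)/(-2 + x))² + x) = √(4*(2*x/(-2 + x))² + x) = √(4*(4*x²/(-2 + x)²) + x) = √(16*x²/(-2 + x)² + x) = √(x + 16*x²/(-2 + x)²))
N(-8) + A*(-2) = √(-8 + 16*(-8)²/(-2 - 8)²) - 574*(-2) = √(-8 + 16*64/(-10)²) + 1148 = √(-8 + 16*64*(1/100)) + 1148 = √(-8 + 256/25) + 1148 = √(56/25) + 1148 = 2*√14/5 + 1148 = 1148 + 2*√14/5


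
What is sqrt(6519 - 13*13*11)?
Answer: 2*sqrt(1165) ≈ 68.264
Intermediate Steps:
sqrt(6519 - 13*13*11) = sqrt(6519 - 169*11) = sqrt(6519 - 1859) = sqrt(4660) = 2*sqrt(1165)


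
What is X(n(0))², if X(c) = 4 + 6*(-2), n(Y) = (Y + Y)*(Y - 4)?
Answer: 64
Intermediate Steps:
n(Y) = 2*Y*(-4 + Y) (n(Y) = (2*Y)*(-4 + Y) = 2*Y*(-4 + Y))
X(c) = -8 (X(c) = 4 - 12 = -8)
X(n(0))² = (-8)² = 64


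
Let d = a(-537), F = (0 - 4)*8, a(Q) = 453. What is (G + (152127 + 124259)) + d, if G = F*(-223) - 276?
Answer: 283699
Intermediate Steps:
F = -32 (F = -4*8 = -32)
d = 453
G = 6860 (G = -32*(-223) - 276 = 7136 - 276 = 6860)
(G + (152127 + 124259)) + d = (6860 + (152127 + 124259)) + 453 = (6860 + 276386) + 453 = 283246 + 453 = 283699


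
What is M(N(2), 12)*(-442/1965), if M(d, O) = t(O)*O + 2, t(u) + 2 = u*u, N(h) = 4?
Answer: -754052/1965 ≈ -383.74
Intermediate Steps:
t(u) = -2 + u**2 (t(u) = -2 + u*u = -2 + u**2)
M(d, O) = 2 + O*(-2 + O**2) (M(d, O) = (-2 + O**2)*O + 2 = O*(-2 + O**2) + 2 = 2 + O*(-2 + O**2))
M(N(2), 12)*(-442/1965) = (2 + 12*(-2 + 12**2))*(-442/1965) = (2 + 12*(-2 + 144))*(-442*1/1965) = (2 + 12*142)*(-442/1965) = (2 + 1704)*(-442/1965) = 1706*(-442/1965) = -754052/1965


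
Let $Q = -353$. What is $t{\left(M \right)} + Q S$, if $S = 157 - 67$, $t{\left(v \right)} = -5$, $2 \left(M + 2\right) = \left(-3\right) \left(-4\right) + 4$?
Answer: $-31775$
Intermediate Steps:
$M = 6$ ($M = -2 + \frac{\left(-3\right) \left(-4\right) + 4}{2} = -2 + \frac{12 + 4}{2} = -2 + \frac{1}{2} \cdot 16 = -2 + 8 = 6$)
$S = 90$
$t{\left(M \right)} + Q S = -5 - 31770 = -31775$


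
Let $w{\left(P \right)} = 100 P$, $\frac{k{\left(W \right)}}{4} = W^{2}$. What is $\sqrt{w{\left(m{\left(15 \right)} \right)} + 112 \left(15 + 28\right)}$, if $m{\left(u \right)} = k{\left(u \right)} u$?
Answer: $8 \sqrt{21169} \approx 1164.0$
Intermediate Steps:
$k{\left(W \right)} = 4 W^{2}$
$m{\left(u \right)} = 4 u^{3}$ ($m{\left(u \right)} = 4 u^{2} u = 4 u^{3}$)
$\sqrt{w{\left(m{\left(15 \right)} \right)} + 112 \left(15 + 28\right)} = \sqrt{100 \cdot 4 \cdot 15^{3} + 112 \left(15 + 28\right)} = \sqrt{100 \cdot 4 \cdot 3375 + 112 \cdot 43} = \sqrt{100 \cdot 13500 + 4816} = \sqrt{1350000 + 4816} = \sqrt{1354816} = 8 \sqrt{21169}$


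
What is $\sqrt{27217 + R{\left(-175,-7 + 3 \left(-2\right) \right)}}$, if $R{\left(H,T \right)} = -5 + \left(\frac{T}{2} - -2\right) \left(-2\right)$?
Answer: $\sqrt{27221} \approx 164.99$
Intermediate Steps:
$R{\left(H,T \right)} = -9 - T$ ($R{\left(H,T \right)} = -5 + \left(T \frac{1}{2} + 2\right) \left(-2\right) = -5 + \left(\frac{T}{2} + 2\right) \left(-2\right) = -5 + \left(2 + \frac{T}{2}\right) \left(-2\right) = -5 - \left(4 + T\right) = -9 - T$)
$\sqrt{27217 + R{\left(-175,-7 + 3 \left(-2\right) \right)}} = \sqrt{27217 - \left(2 - 6\right)} = \sqrt{27217 - -4} = \sqrt{27217 + \left(-9 + 13\right)} = \sqrt{27217 + 4} = \sqrt{27221}$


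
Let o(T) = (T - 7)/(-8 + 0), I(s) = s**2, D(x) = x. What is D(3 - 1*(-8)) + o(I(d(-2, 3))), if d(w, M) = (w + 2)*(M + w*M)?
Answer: 95/8 ≈ 11.875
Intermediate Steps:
d(w, M) = (2 + w)*(M + M*w)
o(T) = 7/8 - T/8 (o(T) = (-7 + T)/(-8) = (-7 + T)*(-1/8) = 7/8 - T/8)
D(3 - 1*(-8)) + o(I(d(-2, 3))) = (3 - 1*(-8)) + (7/8 - 9*(2 + (-2)**2 + 3*(-2))**2/8) = (3 + 8) + (7/8 - 9*(2 + 4 - 6)**2/8) = 11 + (7/8 - (3*0)**2/8) = 11 + (7/8 - 1/8*0**2) = 11 + (7/8 - 1/8*0) = 11 + (7/8 + 0) = 11 + 7/8 = 95/8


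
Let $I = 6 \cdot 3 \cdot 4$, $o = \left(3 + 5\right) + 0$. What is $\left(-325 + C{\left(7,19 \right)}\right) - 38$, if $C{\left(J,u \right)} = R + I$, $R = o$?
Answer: $-283$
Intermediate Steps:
$o = 8$ ($o = 8 + 0 = 8$)
$R = 8$
$I = 72$ ($I = 18 \cdot 4 = 72$)
$C{\left(J,u \right)} = 80$ ($C{\left(J,u \right)} = 8 + 72 = 80$)
$\left(-325 + C{\left(7,19 \right)}\right) - 38 = \left(-325 + 80\right) - 38 = -245 - 38 = -283$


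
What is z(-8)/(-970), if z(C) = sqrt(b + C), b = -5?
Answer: -I*sqrt(13)/970 ≈ -0.0037171*I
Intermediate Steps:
z(C) = sqrt(-5 + C)
z(-8)/(-970) = sqrt(-5 - 8)/(-970) = sqrt(-13)*(-1/970) = (I*sqrt(13))*(-1/970) = -I*sqrt(13)/970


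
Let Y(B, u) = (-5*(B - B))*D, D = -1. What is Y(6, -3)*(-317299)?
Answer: 0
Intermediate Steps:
Y(B, u) = 0 (Y(B, u) = -5*(B - B)*(-1) = -5*0*(-1) = 0*(-1) = 0)
Y(6, -3)*(-317299) = 0*(-317299) = 0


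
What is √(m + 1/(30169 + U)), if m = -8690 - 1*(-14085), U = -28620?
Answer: 62*√3367526/1549 ≈ 73.451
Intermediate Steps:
m = 5395 (m = -8690 + 14085 = 5395)
√(m + 1/(30169 + U)) = √(5395 + 1/(30169 - 28620)) = √(5395 + 1/1549) = √(8356856/1549) = 62*√3367526/1549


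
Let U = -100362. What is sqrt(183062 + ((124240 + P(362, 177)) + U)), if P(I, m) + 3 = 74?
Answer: sqrt(207011) ≈ 454.98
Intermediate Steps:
P(I, m) = 71 (P(I, m) = -3 + 74 = 71)
sqrt(183062 + ((124240 + P(362, 177)) + U)) = sqrt(183062 + ((124240 + 71) - 100362)) = sqrt(183062 + (124311 - 100362)) = sqrt(183062 + 23949) = sqrt(207011)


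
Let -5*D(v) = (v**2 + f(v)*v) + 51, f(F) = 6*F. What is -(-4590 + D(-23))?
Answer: 26704/5 ≈ 5340.8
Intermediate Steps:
D(v) = -51/5 - 7*v**2/5 (D(v) = -((v**2 + (6*v)*v) + 51)/5 = -((v**2 + 6*v**2) + 51)/5 = -(7*v**2 + 51)/5 = -(51 + 7*v**2)/5 = -51/5 - 7*v**2/5)
-(-4590 + D(-23)) = -(-4590 + (-51/5 - 7/5*(-23)**2)) = -(-4590 + (-51/5 - 7/5*529)) = -(-4590 + (-51/5 - 3703/5)) = -(-4590 - 3754/5) = -1*(-26704/5) = 26704/5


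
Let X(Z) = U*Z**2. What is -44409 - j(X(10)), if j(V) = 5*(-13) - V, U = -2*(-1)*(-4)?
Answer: -45144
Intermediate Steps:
U = -8 (U = 2*(-4) = -8)
X(Z) = -8*Z**2
j(V) = -65 - V
-44409 - j(X(10)) = -44409 - (-65 - (-8)*10**2) = -44409 - (-65 - (-8)*100) = -44409 - (-65 - 1*(-800)) = -44409 - (-65 + 800) = -44409 - 1*735 = -44409 - 735 = -45144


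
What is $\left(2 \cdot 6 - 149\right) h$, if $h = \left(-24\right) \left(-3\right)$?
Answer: $-9864$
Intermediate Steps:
$h = 72$
$\left(2 \cdot 6 - 149\right) h = \left(2 \cdot 6 - 149\right) 72 = \left(12 - 149\right) 72 = \left(-137\right) 72 = -9864$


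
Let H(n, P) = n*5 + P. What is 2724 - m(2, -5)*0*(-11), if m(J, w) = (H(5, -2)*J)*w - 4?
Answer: 2724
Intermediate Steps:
H(n, P) = P + 5*n (H(n, P) = 5*n + P = P + 5*n)
m(J, w) = -4 + 23*J*w (m(J, w) = ((-2 + 5*5)*J)*w - 4 = ((-2 + 25)*J)*w - 4 = (23*J)*w - 4 = 23*J*w - 4 = -4 + 23*J*w)
2724 - m(2, -5)*0*(-11) = 2724 - (-4 + 23*2*(-5))*0*(-11) = 2724 - (-4 - 230)*0*(-11) = 2724 - (-234*0)*(-11) = 2724 - 0*(-11) = 2724 - 1*0 = 2724 + 0 = 2724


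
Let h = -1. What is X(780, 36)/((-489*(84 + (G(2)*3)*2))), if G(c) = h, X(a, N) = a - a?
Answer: 0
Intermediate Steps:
X(a, N) = 0
G(c) = -1
X(780, 36)/((-489*(84 + (G(2)*3)*2))) = 0/((-489*(84 - 1*3*2))) = 0/((-489*(84 - 3*2))) = 0/((-489*(84 - 6))) = 0/((-489*78)) = 0/(-38142) = 0*(-1/38142) = 0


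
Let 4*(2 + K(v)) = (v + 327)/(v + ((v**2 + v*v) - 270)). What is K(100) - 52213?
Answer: -4141693373/79320 ≈ -52215.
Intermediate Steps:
K(v) = -2 + (327 + v)/(4*(-270 + v + 2*v**2)) (K(v) = -2 + ((v + 327)/(v + ((v**2 + v*v) - 270)))/4 = -2 + ((327 + v)/(v + ((v**2 + v**2) - 270)))/4 = -2 + ((327 + v)/(v + (2*v**2 - 270)))/4 = -2 + ((327 + v)/(v + (-270 + 2*v**2)))/4 = -2 + ((327 + v)/(-270 + v + 2*v**2))/4 = -2 + (327 + v)/(4*(-270 + v + 2*v**2)))
K(100) - 52213 = (2487 - 16*100**2 - 7*100)/(4*(-270 + 100 + 2*100**2)) - 52213 = (2487 - 16*10000 - 700)/(4*(-270 + 100 + 2*10000)) - 52213 = (2487 - 160000 - 700)/(4*(-270 + 100 + 20000)) - 52213 = (1/4)*(-158213)/19830 - 52213 = (1/4)*(1/19830)*(-158213) - 52213 = -158213/79320 - 52213 = -4141693373/79320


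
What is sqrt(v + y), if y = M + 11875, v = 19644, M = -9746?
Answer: sqrt(21773) ≈ 147.56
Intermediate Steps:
y = 2129 (y = -9746 + 11875 = 2129)
sqrt(v + y) = sqrt(19644 + 2129) = sqrt(21773)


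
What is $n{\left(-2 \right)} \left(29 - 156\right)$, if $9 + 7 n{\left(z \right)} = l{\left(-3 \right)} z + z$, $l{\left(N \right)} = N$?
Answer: $\frac{635}{7} \approx 90.714$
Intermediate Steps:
$n{\left(z \right)} = - \frac{9}{7} - \frac{2 z}{7}$ ($n{\left(z \right)} = - \frac{9}{7} + \frac{- 3 z + z}{7} = - \frac{9}{7} + \frac{\left(-2\right) z}{7} = - \frac{9}{7} - \frac{2 z}{7}$)
$n{\left(-2 \right)} \left(29 - 156\right) = \left(- \frac{9}{7} - - \frac{4}{7}\right) \left(29 - 156\right) = \left(- \frac{9}{7} + \frac{4}{7}\right) \left(-127\right) = \left(- \frac{5}{7}\right) \left(-127\right) = \frac{635}{7}$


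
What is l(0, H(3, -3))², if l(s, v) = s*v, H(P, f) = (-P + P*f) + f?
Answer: 0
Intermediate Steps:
H(P, f) = f - P + P*f
l(0, H(3, -3))² = (0*(-3 - 1*3 + 3*(-3)))² = (0*(-3 - 3 - 9))² = (0*(-15))² = 0² = 0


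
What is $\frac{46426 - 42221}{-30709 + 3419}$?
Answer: $- \frac{841}{5458} \approx -0.15409$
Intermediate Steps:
$\frac{46426 - 42221}{-30709 + 3419} = \frac{4205}{-27290} = 4205 \left(- \frac{1}{27290}\right) = - \frac{841}{5458}$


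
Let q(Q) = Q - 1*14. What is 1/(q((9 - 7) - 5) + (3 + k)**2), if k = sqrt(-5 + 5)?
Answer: -1/8 ≈ -0.12500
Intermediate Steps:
k = 0 (k = sqrt(0) = 0)
q(Q) = -14 + Q (q(Q) = Q - 14 = -14 + Q)
1/(q((9 - 7) - 5) + (3 + k)**2) = 1/((-14 + ((9 - 7) - 5)) + (3 + 0)**2) = 1/((-14 + (2 - 5)) + 3**2) = 1/((-14 - 3) + 9) = 1/(-17 + 9) = 1/(-8) = -1/8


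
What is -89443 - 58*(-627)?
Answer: -53077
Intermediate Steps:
-89443 - 58*(-627) = -89443 + 36366 = -53077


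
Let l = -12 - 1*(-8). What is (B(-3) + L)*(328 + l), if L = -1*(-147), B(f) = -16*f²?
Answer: 972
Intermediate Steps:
L = 147
l = -4 (l = -12 + 8 = -4)
(B(-3) + L)*(328 + l) = (-16*(-3)² + 147)*(328 - 4) = (-16*9 + 147)*324 = (-144 + 147)*324 = 3*324 = 972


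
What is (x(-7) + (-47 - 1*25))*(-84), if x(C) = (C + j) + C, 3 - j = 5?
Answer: 7392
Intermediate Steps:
j = -2 (j = 3 - 1*5 = 3 - 5 = -2)
x(C) = -2 + 2*C (x(C) = (C - 2) + C = (-2 + C) + C = -2 + 2*C)
(x(-7) + (-47 - 1*25))*(-84) = ((-2 + 2*(-7)) + (-47 - 1*25))*(-84) = ((-2 - 14) + (-47 - 25))*(-84) = (-16 - 72)*(-84) = -88*(-84) = 7392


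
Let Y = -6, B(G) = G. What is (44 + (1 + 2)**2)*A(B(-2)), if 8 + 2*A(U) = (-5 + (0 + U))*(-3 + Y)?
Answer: 2915/2 ≈ 1457.5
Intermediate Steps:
A(U) = 37/2 - 9*U/2 (A(U) = -4 + ((-5 + (0 + U))*(-3 - 6))/2 = -4 + ((-5 + U)*(-9))/2 = -4 + (45 - 9*U)/2 = -4 + (45/2 - 9*U/2) = 37/2 - 9*U/2)
(44 + (1 + 2)**2)*A(B(-2)) = (44 + (1 + 2)**2)*(37/2 - 9/2*(-2)) = (44 + 3**2)*(37/2 + 9) = (44 + 9)*(55/2) = 53*(55/2) = 2915/2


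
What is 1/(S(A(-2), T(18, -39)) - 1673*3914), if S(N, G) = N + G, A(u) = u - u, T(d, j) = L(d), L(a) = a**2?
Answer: -1/6547798 ≈ -1.5272e-7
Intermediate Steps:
T(d, j) = d**2
A(u) = 0
S(N, G) = G + N
1/(S(A(-2), T(18, -39)) - 1673*3914) = 1/((18**2 + 0) - 1673*3914) = 1/((324 + 0) - 6548122) = 1/(324 - 6548122) = 1/(-6547798) = -1/6547798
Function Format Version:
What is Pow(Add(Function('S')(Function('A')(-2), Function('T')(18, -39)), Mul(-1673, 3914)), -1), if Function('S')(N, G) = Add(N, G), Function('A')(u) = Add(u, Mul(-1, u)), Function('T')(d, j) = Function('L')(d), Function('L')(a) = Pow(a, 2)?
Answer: Rational(-1, 6547798) ≈ -1.5272e-7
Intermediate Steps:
Function('T')(d, j) = Pow(d, 2)
Function('A')(u) = 0
Function('S')(N, G) = Add(G, N)
Pow(Add(Function('S')(Function('A')(-2), Function('T')(18, -39)), Mul(-1673, 3914)), -1) = Pow(Add(Add(Pow(18, 2), 0), Mul(-1673, 3914)), -1) = Pow(Add(Add(324, 0), -6548122), -1) = Pow(Add(324, -6548122), -1) = Pow(-6547798, -1) = Rational(-1, 6547798)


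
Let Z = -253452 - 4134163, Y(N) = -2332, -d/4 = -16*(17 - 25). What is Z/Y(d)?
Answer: 4387615/2332 ≈ 1881.5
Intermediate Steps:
d = -512 (d = -(-64)*(17 - 25) = -(-64)*(-8) = -4*128 = -512)
Z = -4387615
Z/Y(d) = -4387615/(-2332) = -4387615*(-1/2332) = 4387615/2332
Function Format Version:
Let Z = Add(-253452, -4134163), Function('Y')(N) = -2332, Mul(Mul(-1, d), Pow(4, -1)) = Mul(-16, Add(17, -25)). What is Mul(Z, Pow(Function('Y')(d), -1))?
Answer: Rational(4387615, 2332) ≈ 1881.5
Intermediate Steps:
d = -512 (d = Mul(-4, Mul(-16, Add(17, -25))) = Mul(-4, Mul(-16, -8)) = Mul(-4, 128) = -512)
Z = -4387615
Mul(Z, Pow(Function('Y')(d), -1)) = Mul(-4387615, Pow(-2332, -1)) = Mul(-4387615, Rational(-1, 2332)) = Rational(4387615, 2332)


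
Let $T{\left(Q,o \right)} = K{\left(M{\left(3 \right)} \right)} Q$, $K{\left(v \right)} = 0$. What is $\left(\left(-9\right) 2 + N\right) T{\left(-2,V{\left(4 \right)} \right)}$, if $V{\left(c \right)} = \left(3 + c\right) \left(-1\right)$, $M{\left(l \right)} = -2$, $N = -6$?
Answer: $0$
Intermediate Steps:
$V{\left(c \right)} = -3 - c$
$T{\left(Q,o \right)} = 0$ ($T{\left(Q,o \right)} = 0 Q = 0$)
$\left(\left(-9\right) 2 + N\right) T{\left(-2,V{\left(4 \right)} \right)} = \left(\left(-9\right) 2 - 6\right) 0 = \left(-18 - 6\right) 0 = \left(-24\right) 0 = 0$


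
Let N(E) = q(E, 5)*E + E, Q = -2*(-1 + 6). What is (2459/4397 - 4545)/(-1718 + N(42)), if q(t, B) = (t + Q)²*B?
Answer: -9990953/469080754 ≈ -0.021299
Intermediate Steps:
Q = -10 (Q = -2*5 = -10)
q(t, B) = B*(-10 + t)² (q(t, B) = (t - 10)²*B = (-10 + t)²*B = B*(-10 + t)²)
N(E) = E + 5*E*(-10 + E)² (N(E) = (5*(-10 + E)²)*E + E = 5*E*(-10 + E)² + E = E + 5*E*(-10 + E)²)
(2459/4397 - 4545)/(-1718 + N(42)) = (2459/4397 - 4545)/(-1718 + 42*(1 + 5*(-10 + 42)²)) = (2459*(1/4397) - 4545)/(-1718 + 42*(1 + 5*32²)) = (2459/4397 - 4545)/(-1718 + 42*(1 + 5*1024)) = -19981906/(4397*(-1718 + 42*(1 + 5120))) = -19981906/(4397*(-1718 + 42*5121)) = -19981906/(4397*(-1718 + 215082)) = -19981906/4397/213364 = -19981906/4397*1/213364 = -9990953/469080754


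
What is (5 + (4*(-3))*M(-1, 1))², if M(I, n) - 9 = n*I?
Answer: 8281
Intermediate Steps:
M(I, n) = 9 + I*n (M(I, n) = 9 + n*I = 9 + I*n)
(5 + (4*(-3))*M(-1, 1))² = (5 + (4*(-3))*(9 - 1*1))² = (5 - 12*(9 - 1))² = (5 - 12*8)² = (5 - 96)² = (-91)² = 8281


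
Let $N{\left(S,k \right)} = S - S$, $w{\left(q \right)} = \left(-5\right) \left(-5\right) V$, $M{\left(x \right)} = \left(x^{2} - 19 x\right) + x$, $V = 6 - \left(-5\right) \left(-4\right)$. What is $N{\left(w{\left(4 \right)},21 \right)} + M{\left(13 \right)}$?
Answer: $-65$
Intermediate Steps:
$V = -14$ ($V = 6 - 20 = -14$)
$M{\left(x \right)} = x^{2} - 18 x$
$w{\left(q \right)} = -350$ ($w{\left(q \right)} = \left(-5\right) \left(-5\right) \left(-14\right) = 25 \left(-14\right) = -350$)
$N{\left(S,k \right)} = 0$
$N{\left(w{\left(4 \right)},21 \right)} + M{\left(13 \right)} = 0 + 13 \left(-18 + 13\right) = 0 + 13 \left(-5\right) = 0 - 65 = -65$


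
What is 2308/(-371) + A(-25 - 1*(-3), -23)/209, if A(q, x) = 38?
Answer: -24646/4081 ≈ -6.0392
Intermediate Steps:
2308/(-371) + A(-25 - 1*(-3), -23)/209 = 2308/(-371) + 38/209 = 2308*(-1/371) + 38*(1/209) = -2308/371 + 2/11 = -24646/4081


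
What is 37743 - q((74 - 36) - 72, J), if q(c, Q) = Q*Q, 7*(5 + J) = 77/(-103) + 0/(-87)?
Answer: 400138811/10609 ≈ 37717.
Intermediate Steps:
J = -526/103 (J = -5 + (77/(-103) + 0/(-87))/7 = -5 + (77*(-1/103) + 0*(-1/87))/7 = -5 + (-77/103 + 0)/7 = -5 + (1/7)*(-77/103) = -5 - 11/103 = -526/103 ≈ -5.1068)
q(c, Q) = Q**2
37743 - q((74 - 36) - 72, J) = 37743 - (-526/103)**2 = 37743 - 1*276676/10609 = 37743 - 276676/10609 = 400138811/10609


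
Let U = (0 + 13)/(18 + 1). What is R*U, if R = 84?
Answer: 1092/19 ≈ 57.474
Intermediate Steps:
U = 13/19 ≈ 0.68421
R*U = 84*(13/19) = 1092/19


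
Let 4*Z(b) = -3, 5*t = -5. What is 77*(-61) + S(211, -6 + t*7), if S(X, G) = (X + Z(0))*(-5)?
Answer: -22993/4 ≈ -5748.3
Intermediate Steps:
t = -1 (t = (⅕)*(-5) = -1)
Z(b) = -¾ (Z(b) = (¼)*(-3) = -¾)
S(X, G) = 15/4 - 5*X (S(X, G) = (X - ¾)*(-5) = (-¾ + X)*(-5) = 15/4 - 5*X)
77*(-61) + S(211, -6 + t*7) = 77*(-61) + (15/4 - 5*211) = -4697 + (15/4 - 1055) = -4697 - 4205/4 = -22993/4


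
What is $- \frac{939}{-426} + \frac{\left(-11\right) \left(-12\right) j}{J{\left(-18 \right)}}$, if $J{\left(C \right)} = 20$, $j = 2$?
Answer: $\frac{10937}{710} \approx 15.404$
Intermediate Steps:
$- \frac{939}{-426} + \frac{\left(-11\right) \left(-12\right) j}{J{\left(-18 \right)}} = - \frac{939}{-426} + \frac{\left(-11\right) \left(-12\right) 2}{20} = \left(-939\right) \left(- \frac{1}{426}\right) + 132 \cdot 2 \cdot \frac{1}{20} = \frac{313}{142} + 264 \cdot \frac{1}{20} = \frac{313}{142} + \frac{66}{5} = \frac{10937}{710}$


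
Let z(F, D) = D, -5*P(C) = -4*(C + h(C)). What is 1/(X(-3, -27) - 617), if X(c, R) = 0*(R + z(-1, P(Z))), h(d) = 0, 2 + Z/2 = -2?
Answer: -1/617 ≈ -0.0016207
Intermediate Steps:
Z = -8 (Z = -4 + 2*(-2) = -4 - 4 = -8)
P(C) = 4*C/5 (P(C) = -(-4)*(C + 0)/5 = -(-4)*C/5 = 4*C/5)
X(c, R) = 0 (X(c, R) = 0*(R + (4/5)*(-8)) = 0*(R - 32/5) = 0*(-32/5 + R) = 0)
1/(X(-3, -27) - 617) = 1/(0 - 617) = 1/(-617) = -1/617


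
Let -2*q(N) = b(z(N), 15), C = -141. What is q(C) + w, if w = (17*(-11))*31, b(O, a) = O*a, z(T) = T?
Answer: -9479/2 ≈ -4739.5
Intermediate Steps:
w = -5797 (w = -187*31 = -5797)
q(N) = -15*N/2 (q(N) = -N*15/2 = -15*N/2)
q(C) + w = -15/2*(-141) - 5797 = 2115/2 - 5797 = -9479/2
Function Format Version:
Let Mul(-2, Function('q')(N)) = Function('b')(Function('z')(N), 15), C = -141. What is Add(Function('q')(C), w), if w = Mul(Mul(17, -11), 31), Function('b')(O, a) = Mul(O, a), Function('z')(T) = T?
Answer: Rational(-9479, 2) ≈ -4739.5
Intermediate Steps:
w = -5797 (w = Mul(-187, 31) = -5797)
Function('q')(N) = Mul(Rational(-15, 2), N) (Function('q')(N) = Mul(Rational(-1, 2), Mul(N, 15)) = Mul(Rational(-1, 2), Mul(15, N)) = Mul(Rational(-15, 2), N))
Add(Function('q')(C), w) = Add(Mul(Rational(-15, 2), -141), -5797) = Add(Rational(2115, 2), -5797) = Rational(-9479, 2)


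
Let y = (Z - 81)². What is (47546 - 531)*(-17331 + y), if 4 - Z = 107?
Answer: 776922875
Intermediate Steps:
Z = -103 (Z = 4 - 1*107 = 4 - 107 = -103)
y = 33856 (y = (-103 - 81)² = (-184)² = 33856)
(47546 - 531)*(-17331 + y) = (47546 - 531)*(-17331 + 33856) = 47015*16525 = 776922875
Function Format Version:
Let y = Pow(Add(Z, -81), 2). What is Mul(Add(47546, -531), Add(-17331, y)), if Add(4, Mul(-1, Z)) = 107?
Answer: 776922875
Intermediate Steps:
Z = -103 (Z = Add(4, Mul(-1, 107)) = Add(4, -107) = -103)
y = 33856 (y = Pow(Add(-103, -81), 2) = Pow(-184, 2) = 33856)
Mul(Add(47546, -531), Add(-17331, y)) = Mul(Add(47546, -531), Add(-17331, 33856)) = Mul(47015, 16525) = 776922875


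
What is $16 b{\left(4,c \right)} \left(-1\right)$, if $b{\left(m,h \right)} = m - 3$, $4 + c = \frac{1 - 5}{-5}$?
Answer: $-16$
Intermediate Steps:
$c = - \frac{16}{5}$ ($c = -4 + \frac{1 - 5}{-5} = -4 + \left(1 - 5\right) \left(- \frac{1}{5}\right) = -4 - - \frac{4}{5} = -4 + \frac{4}{5} = - \frac{16}{5} \approx -3.2$)
$b{\left(m,h \right)} = -3 + m$
$16 b{\left(4,c \right)} \left(-1\right) = 16 \left(-3 + 4\right) \left(-1\right) = 16 \cdot 1 \left(-1\right) = 16 \left(-1\right) = -16$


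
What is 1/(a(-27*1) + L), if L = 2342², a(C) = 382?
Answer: 1/5485346 ≈ 1.8230e-7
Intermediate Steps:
L = 5484964
1/(a(-27*1) + L) = 1/(382 + 5484964) = 1/5485346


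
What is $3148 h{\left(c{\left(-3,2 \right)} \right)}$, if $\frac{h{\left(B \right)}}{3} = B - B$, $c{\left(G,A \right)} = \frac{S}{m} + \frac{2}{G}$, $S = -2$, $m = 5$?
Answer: $0$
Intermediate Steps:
$c{\left(G,A \right)} = - \frac{2}{5} + \frac{2}{G}$
$h{\left(B \right)} = 0$ ($h{\left(B \right)} = 3 \left(B - B\right) = 3 \cdot 0 = 0$)
$3148 h{\left(c{\left(-3,2 \right)} \right)} = 3148 \cdot 0 = 0$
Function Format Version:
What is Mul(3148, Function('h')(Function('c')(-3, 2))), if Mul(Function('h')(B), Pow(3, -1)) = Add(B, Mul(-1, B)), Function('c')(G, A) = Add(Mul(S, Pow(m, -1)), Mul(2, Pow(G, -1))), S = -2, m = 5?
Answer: 0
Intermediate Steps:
Function('c')(G, A) = Add(Rational(-2, 5), Mul(2, Pow(G, -1))) (Function('c')(G, A) = Add(Mul(-2, Pow(5, -1)), Mul(2, Pow(G, -1))) = Add(Mul(-2, Rational(1, 5)), Mul(2, Pow(G, -1))) = Add(Rational(-2, 5), Mul(2, Pow(G, -1))))
Function('h')(B) = 0 (Function('h')(B) = Mul(3, Add(B, Mul(-1, B))) = Mul(3, 0) = 0)
Mul(3148, Function('h')(Function('c')(-3, 2))) = Mul(3148, 0) = 0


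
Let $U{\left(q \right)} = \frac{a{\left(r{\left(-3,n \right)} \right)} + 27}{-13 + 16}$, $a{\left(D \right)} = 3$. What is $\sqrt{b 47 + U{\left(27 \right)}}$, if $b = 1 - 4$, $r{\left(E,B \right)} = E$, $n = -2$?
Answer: $i \sqrt{131} \approx 11.446 i$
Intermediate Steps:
$b = -3$
$U{\left(q \right)} = 10$ ($U{\left(q \right)} = \frac{3 + 27}{-13 + 16} = \frac{30}{3} = 30 \cdot \frac{1}{3} = 10$)
$\sqrt{b 47 + U{\left(27 \right)}} = \sqrt{\left(-3\right) 47 + 10} = \sqrt{-141 + 10} = \sqrt{-131} = i \sqrt{131}$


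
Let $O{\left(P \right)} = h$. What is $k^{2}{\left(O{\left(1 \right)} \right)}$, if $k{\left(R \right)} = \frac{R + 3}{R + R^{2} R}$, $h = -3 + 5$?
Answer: $\frac{1}{4} \approx 0.25$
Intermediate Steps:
$h = 2$
$O{\left(P \right)} = 2$
$k{\left(R \right)} = \frac{3 + R}{R + R^{3}}$
$k^{2}{\left(O{\left(1 \right)} \right)} = \left(\frac{3 + 2}{2 + 2^{3}}\right)^{2} = \left(\frac{1}{2 + 8} \cdot 5\right)^{2} = \left(\frac{1}{10} \cdot 5\right)^{2} = \left(\frac{1}{2}\right)^{2} = \frac{1}{4}$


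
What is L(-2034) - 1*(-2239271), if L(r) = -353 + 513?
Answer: 2239431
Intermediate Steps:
L(r) = 160
L(-2034) - 1*(-2239271) = 160 - 1*(-2239271) = 160 + 2239271 = 2239431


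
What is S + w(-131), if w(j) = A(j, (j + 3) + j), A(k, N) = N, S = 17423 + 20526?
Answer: 37690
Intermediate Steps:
S = 37949
w(j) = 3 + 2*j (w(j) = (j + 3) + j = (3 + j) + j = 3 + 2*j)
S + w(-131) = 37949 + (3 + 2*(-131)) = 37949 + (3 - 262) = 37949 - 259 = 37690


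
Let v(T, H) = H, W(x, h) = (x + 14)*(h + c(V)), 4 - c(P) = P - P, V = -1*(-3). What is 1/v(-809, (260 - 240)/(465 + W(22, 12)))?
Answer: 1041/20 ≈ 52.050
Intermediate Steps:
V = 3
c(P) = 4 (c(P) = 4 - (P - P) = 4 - 1*0 = 4 + 0 = 4)
W(x, h) = (4 + h)*(14 + x) (W(x, h) = (x + 14)*(h + 4) = (14 + x)*(4 + h) = (4 + h)*(14 + x))
1/v(-809, (260 - 240)/(465 + W(22, 12))) = 1/((260 - 240)/(465 + (56 + 4*22 + 14*12 + 12*22))) = 1/(20/(465 + (56 + 88 + 168 + 264))) = 1/(20/(465 + 576)) = 1/(20/1041) = 1041/20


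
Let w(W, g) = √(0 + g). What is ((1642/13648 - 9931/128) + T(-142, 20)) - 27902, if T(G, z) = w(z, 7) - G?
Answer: -3039405847/109184 + √7 ≈ -27835.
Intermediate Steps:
w(W, g) = √g
T(G, z) = √7 - G
((1642/13648 - 9931/128) + T(-142, 20)) - 27902 = ((1642/13648 - 9931/128) + (√7 - 1*(-142))) - 27902 = ((1642*(1/13648) - 9931*1/128) + (√7 + 142)) - 27902 = ((821/6824 - 9931/128) + (142 + √7)) - 27902 = (-8458007/109184 + (142 + √7)) - 27902 = (7046121/109184 + √7) - 27902 = -3039405847/109184 + √7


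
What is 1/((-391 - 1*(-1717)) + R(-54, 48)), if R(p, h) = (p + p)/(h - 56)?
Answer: 2/2679 ≈ 0.00074655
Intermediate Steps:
R(p, h) = 2*p/(-56 + h) (R(p, h) = (2*p)/(-56 + h) = 2*p/(-56 + h))
1/((-391 - 1*(-1717)) + R(-54, 48)) = 1/((-391 - 1*(-1717)) + 2*(-54)/(-56 + 48)) = 1/((-391 + 1717) + 2*(-54)/(-8)) = 1/(1326 + 2*(-54)*(-1/8)) = 1/(1326 + 27/2) = 1/(2679/2) = 2/2679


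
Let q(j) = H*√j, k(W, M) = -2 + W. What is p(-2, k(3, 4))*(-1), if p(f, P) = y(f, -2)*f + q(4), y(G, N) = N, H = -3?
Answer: 2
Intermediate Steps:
q(j) = -3*√j
p(f, P) = -6 - 2*f (p(f, P) = -2*f - 3*√4 = -2*f - 3*2 = -2*f - 6 = -6 - 2*f)
p(-2, k(3, 4))*(-1) = (-6 - 2*(-2))*(-1) = (-6 + 4)*(-1) = -2*(-1) = 2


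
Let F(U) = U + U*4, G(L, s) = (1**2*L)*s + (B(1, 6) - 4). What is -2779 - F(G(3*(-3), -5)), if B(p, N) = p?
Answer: -2989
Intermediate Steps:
G(L, s) = -3 + L*s (G(L, s) = (1**2*L)*s + (1 - 4) = (1*L)*s - 3 = L*s - 3 = -3 + L*s)
F(U) = 5*U (F(U) = U + 4*U = 5*U)
-2779 - F(G(3*(-3), -5)) = -2779 - 5*(-3 + (3*(-3))*(-5)) = -2779 - 5*(-3 - 9*(-5)) = -2779 - 5*(-3 + 45) = -2779 - 5*42 = -2779 - 1*210 = -2779 - 210 = -2989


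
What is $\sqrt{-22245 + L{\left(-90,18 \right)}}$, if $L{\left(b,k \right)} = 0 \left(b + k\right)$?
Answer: $i \sqrt{22245} \approx 149.15 i$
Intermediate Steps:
$L{\left(b,k \right)} = 0$
$\sqrt{-22245 + L{\left(-90,18 \right)}} = \sqrt{-22245 + 0} = \sqrt{-22245} = i \sqrt{22245}$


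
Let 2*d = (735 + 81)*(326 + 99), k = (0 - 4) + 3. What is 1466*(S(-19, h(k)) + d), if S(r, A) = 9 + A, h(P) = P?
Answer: 254216128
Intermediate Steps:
k = -1 (k = -4 + 3 = -1)
d = 173400 (d = ((735 + 81)*(326 + 99))/2 = (816*425)/2 = (1/2)*346800 = 173400)
1466*(S(-19, h(k)) + d) = 1466*((9 - 1) + 173400) = 1466*(8 + 173400) = 1466*173408 = 254216128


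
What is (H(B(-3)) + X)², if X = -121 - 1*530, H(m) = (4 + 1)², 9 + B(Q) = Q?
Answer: 391876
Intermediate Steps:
B(Q) = -9 + Q
H(m) = 25 (H(m) = 5² = 25)
X = -651 (X = -121 - 530 = -651)
(H(B(-3)) + X)² = (25 - 651)² = (-626)² = 391876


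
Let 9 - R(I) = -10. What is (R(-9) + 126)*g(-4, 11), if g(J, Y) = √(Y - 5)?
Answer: 145*√6 ≈ 355.18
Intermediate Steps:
g(J, Y) = √(-5 + Y)
R(I) = 19 (R(I) = 9 - 1*(-10) = 9 + 10 = 19)
(R(-9) + 126)*g(-4, 11) = (19 + 126)*√(-5 + 11) = 145*√6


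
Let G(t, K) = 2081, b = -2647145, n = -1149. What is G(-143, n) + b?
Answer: -2645064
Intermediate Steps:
G(-143, n) + b = 2081 - 2647145 = -2645064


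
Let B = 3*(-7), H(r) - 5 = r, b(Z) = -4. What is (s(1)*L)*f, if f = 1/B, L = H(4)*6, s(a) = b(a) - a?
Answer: 90/7 ≈ 12.857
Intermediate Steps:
H(r) = 5 + r
s(a) = -4 - a
B = -21
L = 54 (L = (5 + 4)*6 = 9*6 = 54)
f = -1/21 (f = 1/(-21) = -1/21 ≈ -0.047619)
(s(1)*L)*f = ((-4 - 1*1)*54)*(-1/21) = ((-4 - 1)*54)*(-1/21) = -5*54*(-1/21) = -270*(-1/21) = 90/7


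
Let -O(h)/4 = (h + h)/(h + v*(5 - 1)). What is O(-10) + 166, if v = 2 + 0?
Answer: 126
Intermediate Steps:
v = 2
O(h) = -8*h/(8 + h) (O(h) = -4*(h + h)/(h + 2*(5 - 1)) = -4*2*h/(h + 2*4) = -4*2*h/(h + 8) = -4*2*h/(8 + h) = -8*h/(8 + h))
O(-10) + 166 = -8*(-10)/(8 - 10) + 166 = -8*(-10)/(-2) + 166 = -8*(-10)*(-½) + 166 = -40 + 166 = 126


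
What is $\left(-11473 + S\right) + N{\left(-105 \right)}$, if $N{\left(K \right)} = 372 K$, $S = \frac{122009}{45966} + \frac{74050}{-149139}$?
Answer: $- \frac{115468419495697}{2285107758} \approx -50531.0$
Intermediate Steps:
$S = \frac{4930839317}{2285107758}$ ($S = 122009 \cdot \frac{1}{45966} + 74050 \left(- \frac{1}{149139}\right) = \frac{122009}{45966} - \frac{74050}{149139} = \frac{4930839317}{2285107758} \approx 2.1578$)
$\left(-11473 + S\right) + N{\left(-105 \right)} = \left(-11473 + \frac{4930839317}{2285107758}\right) + 372 \left(-105\right) = - \frac{26212110468217}{2285107758} - 39060 = - \frac{115468419495697}{2285107758}$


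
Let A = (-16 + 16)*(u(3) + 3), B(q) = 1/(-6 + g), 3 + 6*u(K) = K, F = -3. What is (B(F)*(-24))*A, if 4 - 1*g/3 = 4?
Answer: 0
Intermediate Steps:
g = 0 (g = 12 - 3*4 = 12 - 12 = 0)
u(K) = -½ + K/6
B(q) = -⅙ (B(q) = 1/(-6 + 0) = 1/(-6) = -⅙)
A = 0 (A = (-16 + 16)*((-½ + (⅙)*3) + 3) = 0*((-½ + ½) + 3) = 0*(0 + 3) = 0*3 = 0)
(B(F)*(-24))*A = -⅙*(-24)*0 = 4*0 = 0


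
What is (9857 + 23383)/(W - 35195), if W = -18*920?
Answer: -6648/10351 ≈ -0.64226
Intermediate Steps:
W = -16560
(9857 + 23383)/(W - 35195) = (9857 + 23383)/(-16560 - 35195) = 33240/(-51755) = 33240*(-1/51755) = -6648/10351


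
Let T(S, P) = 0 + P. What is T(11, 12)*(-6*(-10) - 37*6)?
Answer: -1944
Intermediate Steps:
T(S, P) = P
T(11, 12)*(-6*(-10) - 37*6) = 12*(-6*(-10) - 37*6) = 12*(60 - 222) = 12*(-162) = -1944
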